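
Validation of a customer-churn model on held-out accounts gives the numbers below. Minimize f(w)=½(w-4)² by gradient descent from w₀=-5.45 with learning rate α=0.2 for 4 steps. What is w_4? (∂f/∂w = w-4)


step 1: grad = -5.45-4 = -9.45; w = -5.45 - 0.2·(-9.45) = -3.56
step 2: grad = -3.56-4 = -7.56; w = -3.56 - 0.2·(-7.56) = -2.048
step 3: grad = -2.048-4 = -6.048; w = -2.048 - 0.2·(-6.048) = -0.8384
step 4: grad = -0.8384-4 = -4.8384; w = -0.8384 - 0.2·(-4.8384) = 0.12928

0.12928


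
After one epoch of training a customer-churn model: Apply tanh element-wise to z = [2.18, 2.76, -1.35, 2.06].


tanh(2.18) = 0.9748
tanh(2.76) = 0.992
tanh(-1.35) = -0.8741
tanh(2.06) = 0.968
result = [0.9748, 0.992, -0.8741, 0.968]

[0.9748, 0.992, -0.8741, 0.968]


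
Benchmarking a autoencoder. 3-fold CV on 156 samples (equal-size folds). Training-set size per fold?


Fold size = 156/3 = 52
Training per fold = 156 - 52 = 104

104


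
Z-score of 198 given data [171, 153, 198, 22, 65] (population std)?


μ = 121.8, σ = 66.9131
z = (198 - 121.8)/66.9131 = 1.1388

1.1388


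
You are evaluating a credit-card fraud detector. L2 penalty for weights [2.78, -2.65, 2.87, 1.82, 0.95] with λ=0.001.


‖w‖₂² = (2.78)² + (-2.65)² + (2.87)² + (1.82)² + (0.95)²
     = 7.7284 + 7.0225 + 8.2369 + 3.3124 + 0.9025
     = 27.2027
λ·‖w‖₂² = 0.001·27.2027 = 0.027203

0.027203


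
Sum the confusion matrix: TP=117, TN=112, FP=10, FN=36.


Total = TP + TN + FP + FN
= 117 + 112 + 10 + 36
= 275
(Predicted positive: 127, predicted negative: 148)

275


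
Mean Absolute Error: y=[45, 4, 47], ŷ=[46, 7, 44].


Absolute errors: |45-46|=1, |4-7|=3, |47-44|=3
Sum = 7
MAE = 7/3 = 7/3

7/3


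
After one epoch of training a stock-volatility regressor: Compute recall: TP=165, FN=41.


Recall = TP/(TP+FN)
= 165/(165+41)
= 165/206 = 80.1%

80.1%


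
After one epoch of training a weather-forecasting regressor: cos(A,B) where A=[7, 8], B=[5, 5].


A·B = 7·5 + 8·5 = 75
‖A‖ = √113 = 10.6301, ‖B‖ = √50 = 7.0711
cos = 75/(√113·√50) = 75/√5650 = 0.9978

0.9978


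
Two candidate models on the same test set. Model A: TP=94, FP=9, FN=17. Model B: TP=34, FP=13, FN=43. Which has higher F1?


Model A: P=94/103=0.9126, R=94/111=0.8468, F1=2PR/(P+R)=2TP/(2TP+FP+FN)=188/214=0.8785
Model B: P=34/47=0.7234, R=34/77=0.4416, F1=2PR/(P+R)=2TP/(2TP+FP+FN)=68/124=0.5484
0.8785 > 0.5484 → Model A

Model A


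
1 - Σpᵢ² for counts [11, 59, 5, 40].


Probabilities: [11/115, 59/115, 5/115, 40/115] ≈ [0.0957, 0.513, 0.0435, 0.3478]
Σpᵢ² = (121 + 3481 + 25 + 1600)/115² = 5227/13225
Gini = 1 - Σpᵢ² = 1 - 5227/13225 = 0.6048

0.6048


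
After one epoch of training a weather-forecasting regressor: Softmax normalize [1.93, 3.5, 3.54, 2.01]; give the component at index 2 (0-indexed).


Exponentials: e^1.93=6.8895, e^3.5=33.1155, e^3.54=34.4669, e^2.01=7.4633
Sum = 81.9352
Softmax = [0.0841, 0.4042, 0.4207, 0.0911]
p[2] = 34.4669/81.9352 = 0.4207

0.4207


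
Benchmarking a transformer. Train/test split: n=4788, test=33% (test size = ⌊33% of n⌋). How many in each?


Test = ⌊4788·33/100⌋ = 1580
Train = 4788 - 1580 = 3208

Train: 3208, Test: 1580


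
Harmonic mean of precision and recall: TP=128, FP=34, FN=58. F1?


Precision = 128/162 = 0.7901
Recall = 128/186 = 0.6882
F1 = 2·P·R/(P+R) = 2·TP/(2·TP+FP+FN) = 256/(256+34+58) = 256/348 = 0.7356

0.7356


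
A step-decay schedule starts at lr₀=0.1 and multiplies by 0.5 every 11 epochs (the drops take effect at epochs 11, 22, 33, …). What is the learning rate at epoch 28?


n_drops = ⌊28/11⌋ = 2
lr = 0.1·0.5^2 = 0.1·0.25 = 0.025

0.025


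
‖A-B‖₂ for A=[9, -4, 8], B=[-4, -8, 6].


d = √((9+ 4)² + (-4+ 8)² + (8-6)²)
  = √(169 + 16 + 4)
  = √189 = 13.7477

13.7477


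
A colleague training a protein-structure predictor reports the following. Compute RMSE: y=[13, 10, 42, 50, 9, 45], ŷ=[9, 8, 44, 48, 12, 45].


MSE = 37/6 = 6.1667
RMSE = √(37/6) = 2.4833

2.4833


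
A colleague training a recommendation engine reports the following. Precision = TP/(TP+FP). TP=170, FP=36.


Precision = TP/(TP+FP)
= 170/(170+36)
= 170/206 = 82.52%

82.52%


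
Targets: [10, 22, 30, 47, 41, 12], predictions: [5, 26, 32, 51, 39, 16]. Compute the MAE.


Absolute errors: |10-5|=5, |22-26|=4, |30-32|=2, |47-51|=4, |41-39|=2, |12-16|=4
Sum = 21
MAE = 21/6 = 7/2

7/2


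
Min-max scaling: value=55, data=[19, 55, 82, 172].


min=19, max=172
(55-19)/(172-19) = 36/153 = 0.2353

0.2353


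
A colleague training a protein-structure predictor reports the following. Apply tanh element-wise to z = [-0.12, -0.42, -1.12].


tanh(-0.12) = -0.1194
tanh(-0.42) = -0.3969
tanh(-1.12) = -0.8076
result = [-0.1194, -0.3969, -0.8076]

[-0.1194, -0.3969, -0.8076]


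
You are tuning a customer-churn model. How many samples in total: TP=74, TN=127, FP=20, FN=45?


Total = TP + TN + FP + FN
= 74 + 127 + 20 + 45
= 266
(Predicted positive: 94, predicted negative: 172)

266


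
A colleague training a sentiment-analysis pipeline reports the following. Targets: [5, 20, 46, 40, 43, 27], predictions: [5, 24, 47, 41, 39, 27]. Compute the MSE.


Squared errors: (5-5)²=0, (20-24)²=16, (46-47)²=1, (40-41)²=1, (43-39)²=16, (27-27)²=0
Sum = 34
MSE = 34/6 = 17/3

17/3


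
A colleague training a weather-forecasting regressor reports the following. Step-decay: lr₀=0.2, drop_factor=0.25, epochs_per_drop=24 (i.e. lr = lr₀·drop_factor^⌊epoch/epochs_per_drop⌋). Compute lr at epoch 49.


n_drops = ⌊49/24⌋ = 2
lr = 0.2·0.25^2 = 0.2·0.0625 = 0.0125

0.0125


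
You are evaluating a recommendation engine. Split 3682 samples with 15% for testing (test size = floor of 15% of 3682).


Test = ⌊3682·15/100⌋ = 552
Train = 3682 - 552 = 3130

Train: 3130, Test: 552


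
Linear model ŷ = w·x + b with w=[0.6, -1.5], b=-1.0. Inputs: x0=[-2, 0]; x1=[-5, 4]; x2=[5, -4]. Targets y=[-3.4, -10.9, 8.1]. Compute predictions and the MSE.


ŷ0 = (0.6)·(-2) + (-1.5)·(0) - 1.0 = -2.2
ŷ1 = (0.6)·(-5) + (-1.5)·(4) - 1.0 = -10.0
ŷ2 = (0.6)·(5) + (-1.5)·(-4) - 1.0 = 8.0
errors² = [1.44, 0.81, 0.01]
MSE = 2.2600/3 = 0.7533

0.7533


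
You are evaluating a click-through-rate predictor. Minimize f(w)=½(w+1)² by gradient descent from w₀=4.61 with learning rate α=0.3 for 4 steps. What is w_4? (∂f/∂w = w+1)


step 1: grad = 4.61+1 = 5.61; w = 4.61 - 0.3·(5.61) = 2.927
step 2: grad = 2.927+1 = 3.927; w = 2.927 - 0.3·(3.927) = 1.7489
step 3: grad = 1.7489+1 = 2.7489; w = 1.7489 - 0.3·(2.7489) = 0.92423
step 4: grad = 0.92423+1 = 1.92423; w = 0.92423 - 0.3·(1.92423) = 0.346961

0.346961


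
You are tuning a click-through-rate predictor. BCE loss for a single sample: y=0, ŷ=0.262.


BCE = -[y·ln(p) + (1-y)·ln(1-p)]
= -0 - 1·ln(1-0.262)
= -ln(0.738) = 0.3038

0.3038


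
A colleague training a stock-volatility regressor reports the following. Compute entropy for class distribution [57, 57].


Probabilities: [57/114, 57/114] ≈ [0.5, 0.5]
H = -((57/114)·log₂(57/114) + (57/114)·log₂(57/114))
  = 1.0 bits

1.0 bits


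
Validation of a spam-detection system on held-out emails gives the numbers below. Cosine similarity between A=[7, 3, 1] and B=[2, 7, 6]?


A·B = 7·2 + 3·7 + 1·6 = 41
‖A‖ = √59 = 7.6811, ‖B‖ = √89 = 9.434
cos = 41/(√59·√89) = 41/√5251 = 0.5658

0.5658


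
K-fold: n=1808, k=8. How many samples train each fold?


Fold size = 1808/8 = 226
Training per fold = 1808 - 226 = 1582

1582


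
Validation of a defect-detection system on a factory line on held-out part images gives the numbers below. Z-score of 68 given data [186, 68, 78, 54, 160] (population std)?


μ = 109.2, σ = 53.2856
z = (68 - 109.2)/53.2856 = -0.7732

-0.7732


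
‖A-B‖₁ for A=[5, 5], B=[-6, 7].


d = |5+ 6| + |5-7|
  = 11 + 2
  = 13

13


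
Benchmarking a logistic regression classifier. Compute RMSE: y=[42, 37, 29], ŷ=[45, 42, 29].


MSE = 34/3 = 11.3333
RMSE = √(34/3) = 3.3665

3.3665


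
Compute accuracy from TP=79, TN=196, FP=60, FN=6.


Accuracy = (TP+TN)/(TP+TN+FP+FN)
= (79+196)/(341)
= 275/341 = 80.65%

80.65%


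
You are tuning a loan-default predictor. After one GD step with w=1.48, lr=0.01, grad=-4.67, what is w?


w_new = w - α·∇
= 1.48 - 0.01·-4.67
= 1.48 + 0.0467
= 1.5267

1.5267


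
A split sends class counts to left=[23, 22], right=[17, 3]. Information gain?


Parent = [40, 25], H_parent = 0.9612
H_left = 0.9996 (n=45), H_right = 0.6098 (n=20)
H_children = (45/65)·0.9996 + (20/65)·0.6098 = 0.8797
IG = 0.9612 - 0.8797 = 0.0815

0.0815


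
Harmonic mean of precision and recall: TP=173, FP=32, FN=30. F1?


Precision = 173/205 = 0.8439
Recall = 173/203 = 0.8522
F1 = 2·P·R/(P+R) = 2·TP/(2·TP+FP+FN) = 346/(346+32+30) = 346/408 = 0.848

0.848


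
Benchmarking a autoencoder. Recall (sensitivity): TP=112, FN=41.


Recall = TP/(TP+FN)
= 112/(112+41)
= 112/153 = 73.2%

73.2%


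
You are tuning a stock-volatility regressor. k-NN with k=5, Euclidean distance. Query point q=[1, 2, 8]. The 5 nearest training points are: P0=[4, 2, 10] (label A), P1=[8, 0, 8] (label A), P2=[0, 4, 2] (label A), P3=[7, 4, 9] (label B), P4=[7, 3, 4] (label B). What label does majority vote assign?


d(q,P0) = 3.6056  (label A)
d(q,P1) = 7.2801  (label A)
d(q,P2) = 6.4031  (label A)
d(q,P3) = 6.4031  (label B)
d(q,P4) = 7.2801  (label B)
Votes: A=3, B=2
Majority → A

A


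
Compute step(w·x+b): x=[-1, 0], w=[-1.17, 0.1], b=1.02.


z = (-1)·(-1.17) + (0)·(0.1) + 1.02
  = 2.19
step(z) = 1 (z≥0)

1


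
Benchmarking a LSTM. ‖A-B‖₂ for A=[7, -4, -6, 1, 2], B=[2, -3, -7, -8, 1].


d = √((7-2)² + (-4+ 3)² + (-6+ 7)² + (1+ 8)² + (2-1)²)
  = √(25 + 1 + 1 + 81 + 1)
  = √109 = 10.4403

10.4403


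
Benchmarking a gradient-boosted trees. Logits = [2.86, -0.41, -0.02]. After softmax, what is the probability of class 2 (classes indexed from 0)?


Exponentials: e^2.86=17.4615, e^-0.41=0.6637, e^-0.02=0.9802
Sum = 19.1054
Softmax = [0.914, 0.0347, 0.0513]
p[2] = 0.9802/19.1054 = 0.0513

0.0513


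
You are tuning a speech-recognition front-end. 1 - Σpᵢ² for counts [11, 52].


Probabilities: [11/63, 52/63] ≈ [0.1746, 0.8254]
Σpᵢ² = (121 + 2704)/63² = 2825/3969
Gini = 1 - Σpᵢ² = 1 - 2825/3969 = 0.2882

0.2882


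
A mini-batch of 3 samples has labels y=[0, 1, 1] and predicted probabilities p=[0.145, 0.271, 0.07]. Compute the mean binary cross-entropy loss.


L[0] = -ln(1-0.145) = -ln(0.855) = 0.1567
L[1] = -ln(0.271) = 1.3056
L[2] = -ln(0.07) = 2.6593
mean = (0.1567 + 1.3056 + 2.6593)/3 = 1.3739

1.3739


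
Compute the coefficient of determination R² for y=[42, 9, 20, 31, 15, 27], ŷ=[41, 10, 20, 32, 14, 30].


ȳ = 24
SS_res = Σ(y-ŷ)² = 13
SS_tot = Σ(y-ȳ)² = 704
R² = 1 - SS_res/SS_tot = 1 - 0.0185 = 0.9815

0.9815


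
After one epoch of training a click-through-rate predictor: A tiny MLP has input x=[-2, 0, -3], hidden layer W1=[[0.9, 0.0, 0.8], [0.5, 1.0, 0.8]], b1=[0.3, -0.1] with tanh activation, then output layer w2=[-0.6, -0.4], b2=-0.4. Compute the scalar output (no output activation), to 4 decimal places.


z1[0] = (0.9)·(-2) + (0.0)·(0) + (0.8)·(-3) + 0.3 = -3.9
z1[1] = (0.5)·(-2) + (1.0)·(0) + (0.8)·(-3) - 0.1 = -3.5
h = tanh(z1) = [-0.9992, -0.9982]
output = (-0.6)·(-0.9992) + (-0.4)·(-0.9982) - 0.4 = 0.5988

0.5988


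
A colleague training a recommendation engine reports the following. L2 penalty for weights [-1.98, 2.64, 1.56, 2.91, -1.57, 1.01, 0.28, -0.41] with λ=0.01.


‖w‖₂² = (-1.98)² + (2.64)² + (1.56)² + (2.91)² + (-1.57)² + (1.01)² + (0.28)² + (-0.41)²
     = 3.9204 + 6.9696 + 2.4336 + 8.4681 + 2.4649 + 1.0201 + 0.0784 + 0.1681
     = 25.5232
λ·‖w‖₂² = 0.01·25.5232 = 0.255232

0.255232


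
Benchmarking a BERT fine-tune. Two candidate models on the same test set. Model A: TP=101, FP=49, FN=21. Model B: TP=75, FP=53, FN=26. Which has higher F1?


Model A: P=101/150=0.6733, R=101/122=0.8279, F1=2PR/(P+R)=2TP/(2TP+FP+FN)=202/272=0.7426
Model B: P=75/128=0.5859, R=75/101=0.7426, F1=2PR/(P+R)=2TP/(2TP+FP+FN)=150/229=0.655
0.7426 > 0.655 → Model A

Model A


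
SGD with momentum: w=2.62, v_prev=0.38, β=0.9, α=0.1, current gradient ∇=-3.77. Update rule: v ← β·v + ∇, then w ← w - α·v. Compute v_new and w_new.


v_new = 0.9·0.38 - 3.77 = 0.342 - 3.77 = -3.428
w_new = 2.62 - 0.1·-3.428 = 2.62 + 0.3428 = 2.9628

v_new=-3.428, w_new=2.9628


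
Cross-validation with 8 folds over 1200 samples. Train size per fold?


Fold size = 1200/8 = 150
Training per fold = 1200 - 150 = 1050

1050


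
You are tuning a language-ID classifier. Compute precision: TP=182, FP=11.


Precision = TP/(TP+FP)
= 182/(182+11)
= 182/193 = 94.3%

94.3%


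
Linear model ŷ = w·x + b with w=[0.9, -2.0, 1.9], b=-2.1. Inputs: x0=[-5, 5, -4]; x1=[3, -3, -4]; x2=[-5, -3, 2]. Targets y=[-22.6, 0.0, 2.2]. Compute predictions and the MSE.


ŷ0 = (0.9)·(-5) + (-2.0)·(5) + (1.9)·(-4) - 2.1 = -24.2
ŷ1 = (0.9)·(3) + (-2.0)·(-3) + (1.9)·(-4) - 2.1 = -1.0
ŷ2 = (0.9)·(-5) + (-2.0)·(-3) + (1.9)·(2) - 2.1 = 3.2
errors² = [2.56, 1.0, 1.0]
MSE = 4.5600/3 = 1.52

1.52


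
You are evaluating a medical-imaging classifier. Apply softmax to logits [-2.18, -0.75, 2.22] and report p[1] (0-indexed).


Exponentials: e^-2.18=0.113, e^-0.75=0.4724, e^2.22=9.2073
Sum = 9.7927
Softmax = [0.0115, 0.0482, 0.9402]
p[1] = 0.4724/9.7927 = 0.0482

0.0482


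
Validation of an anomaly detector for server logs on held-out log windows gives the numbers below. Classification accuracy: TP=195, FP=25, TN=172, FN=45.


Accuracy = (TP+TN)/(TP+TN+FP+FN)
= (195+172)/(437)
= 367/437 = 83.98%

83.98%


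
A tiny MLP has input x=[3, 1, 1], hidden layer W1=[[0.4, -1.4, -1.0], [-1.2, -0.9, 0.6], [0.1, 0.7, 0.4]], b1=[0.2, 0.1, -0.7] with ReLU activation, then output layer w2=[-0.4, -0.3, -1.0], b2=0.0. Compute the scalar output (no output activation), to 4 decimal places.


z1[0] = (0.4)·(3) + (-1.4)·(1) + (-1.0)·(1) + 0.2 = -1.0
z1[1] = (-1.2)·(3) + (-0.9)·(1) + (0.6)·(1) + 0.1 = -3.8
z1[2] = (0.1)·(3) + (0.7)·(1) + (0.4)·(1) - 0.7 = 0.7
h = ReLU(z1) = [0.0, 0.0, 0.7]
output = (-0.4)·(0.0) + (-0.3)·(0.0) + (-1.0)·(0.7) + 0.0 = -0.7

-0.7


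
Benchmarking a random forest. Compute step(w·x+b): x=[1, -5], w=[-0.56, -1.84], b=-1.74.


z = (1)·(-0.56) + (-5)·(-1.84) - 1.74
  = 6.9
step(z) = 1 (z≥0)

1


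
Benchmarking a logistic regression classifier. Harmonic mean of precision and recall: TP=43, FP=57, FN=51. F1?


Precision = 43/100 = 0.43
Recall = 43/94 = 0.4574
F1 = 2·P·R/(P+R) = 2·TP/(2·TP+FP+FN) = 86/(86+57+51) = 86/194 = 0.4433

0.4433


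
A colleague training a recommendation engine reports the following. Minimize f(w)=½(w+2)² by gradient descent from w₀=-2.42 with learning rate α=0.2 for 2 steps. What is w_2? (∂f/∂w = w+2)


step 1: grad = -2.42+2 = -0.42; w = -2.42 - 0.2·(-0.42) = -2.336
step 2: grad = -2.336+2 = -0.336; w = -2.336 - 0.2·(-0.336) = -2.2688

-2.2688


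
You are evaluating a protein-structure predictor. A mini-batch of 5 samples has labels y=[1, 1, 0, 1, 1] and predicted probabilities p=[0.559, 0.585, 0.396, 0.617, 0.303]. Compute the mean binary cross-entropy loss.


L[0] = -ln(0.559) = 0.5816
L[1] = -ln(0.585) = 0.5361
L[2] = -ln(1-0.396) = -ln(0.604) = 0.5042
L[3] = -ln(0.617) = 0.4829
L[4] = -ln(0.303) = 1.194
mean = (0.5816 + 0.5361 + 0.5042 + 0.4829 + 1.194)/5 = 0.6598

0.6598


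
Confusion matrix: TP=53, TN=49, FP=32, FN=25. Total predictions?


Total = TP + TN + FP + FN
= 53 + 49 + 32 + 25
= 159
(Predicted positive: 85, predicted negative: 74)

159


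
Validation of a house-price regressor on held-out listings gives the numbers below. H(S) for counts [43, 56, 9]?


Probabilities: [43/108, 56/108, 9/108] ≈ [0.3981, 0.5185, 0.0833]
H = -((43/108)·log₂(43/108) + (56/108)·log₂(56/108) + (9/108)·log₂(9/108))
  = 1.319 bits

1.319 bits


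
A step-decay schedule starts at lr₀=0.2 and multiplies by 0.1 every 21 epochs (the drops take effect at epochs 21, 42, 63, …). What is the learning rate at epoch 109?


n_drops = ⌊109/21⌋ = 5
lr = 0.2·0.1^5 = 0.2·0.00001 = 0.000002

0.000002


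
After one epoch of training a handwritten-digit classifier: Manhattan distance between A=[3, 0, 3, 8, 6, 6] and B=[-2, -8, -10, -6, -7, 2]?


d = |3+ 2| + |0+ 8| + |3+ 10| + |8+ 6| + |6+ 7| + |6-2|
  = 5 + 8 + 13 + 14 + 13 + 4
  = 57

57


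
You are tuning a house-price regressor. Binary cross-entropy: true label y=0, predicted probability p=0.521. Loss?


BCE = -[y·ln(p) + (1-y)·ln(1-p)]
= -0 - 1·ln(1-0.521)
= -ln(0.479) = 0.7361

0.7361


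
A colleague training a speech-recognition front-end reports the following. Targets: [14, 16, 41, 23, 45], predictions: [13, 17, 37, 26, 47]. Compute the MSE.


Squared errors: (14-13)²=1, (16-17)²=1, (41-37)²=16, (23-26)²=9, (45-47)²=4
Sum = 31
MSE = 31/5 = 31/5

31/5


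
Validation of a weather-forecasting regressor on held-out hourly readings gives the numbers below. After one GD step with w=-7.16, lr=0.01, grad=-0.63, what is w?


w_new = w - α·∇
= -7.16 - 0.01·-0.63
= -7.16 + 0.0063
= -7.1537

-7.1537


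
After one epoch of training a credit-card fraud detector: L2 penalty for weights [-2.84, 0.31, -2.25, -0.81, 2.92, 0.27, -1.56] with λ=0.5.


‖w‖₂² = (-2.84)² + (0.31)² + (-2.25)² + (-0.81)² + (2.92)² + (0.27)² + (-1.56)²
     = 8.0656 + 0.0961 + 5.0625 + 0.6561 + 8.5264 + 0.0729 + 2.4336
     = 24.9132
λ·‖w‖₂² = 0.5·24.9132 = 12.4566

12.4566


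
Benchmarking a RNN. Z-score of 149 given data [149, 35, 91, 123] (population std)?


μ = 99.5, σ = 42.5294
z = (149 - 99.5)/42.5294 = 1.1639

1.1639


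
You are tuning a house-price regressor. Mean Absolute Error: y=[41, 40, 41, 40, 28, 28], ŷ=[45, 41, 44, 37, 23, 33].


Absolute errors: |41-45|=4, |40-41|=1, |41-44|=3, |40-37|=3, |28-23|=5, |28-33|=5
Sum = 21
MAE = 21/6 = 7/2

7/2


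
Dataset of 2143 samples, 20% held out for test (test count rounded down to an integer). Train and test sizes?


Test = ⌊2143·20/100⌋ = 428
Train = 2143 - 428 = 1715

Train: 1715, Test: 428


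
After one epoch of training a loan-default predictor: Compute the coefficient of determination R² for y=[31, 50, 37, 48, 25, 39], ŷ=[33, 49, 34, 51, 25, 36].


ȳ = 38.3333
SS_res = Σ(y-ŷ)² = 32
SS_tot = Σ(y-ȳ)² = 463.33
R² = 1 - SS_res/SS_tot = 1 - 0.0691 = 0.9309

0.9309


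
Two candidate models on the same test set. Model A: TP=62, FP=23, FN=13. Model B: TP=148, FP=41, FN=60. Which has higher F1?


Model A: P=62/85=0.7294, R=62/75=0.8267, F1=2PR/(P+R)=2TP/(2TP+FP+FN)=124/160=0.775
Model B: P=148/189=0.7831, R=148/208=0.7115, F1=2PR/(P+R)=2TP/(2TP+FP+FN)=296/397=0.7456
0.775 > 0.7456 → Model A

Model A


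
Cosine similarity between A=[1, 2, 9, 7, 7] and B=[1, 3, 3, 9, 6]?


A·B = 1·1 + 2·3 + 9·3 + 7·9 + 7·6 = 139
‖A‖ = √184 = 13.5647, ‖B‖ = √136 = 11.6619
cos = 139/(√184·√136) = 139/√25024 = 0.8787

0.8787


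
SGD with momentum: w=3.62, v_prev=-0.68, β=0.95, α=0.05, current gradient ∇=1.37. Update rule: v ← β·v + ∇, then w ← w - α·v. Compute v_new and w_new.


v_new = 0.95·-0.68 + 1.37 = -0.646 + 1.37 = 0.724
w_new = 3.62 - 0.05·0.724 = 3.62 - 0.0362 = 3.5838

v_new=0.724, w_new=3.5838


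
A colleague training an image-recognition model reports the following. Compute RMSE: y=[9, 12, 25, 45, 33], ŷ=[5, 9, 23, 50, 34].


MSE = 55/5 = 11
RMSE = √(55/5) = 3.3166

3.3166


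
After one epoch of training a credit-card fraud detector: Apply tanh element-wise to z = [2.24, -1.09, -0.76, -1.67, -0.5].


tanh(2.24) = 0.9776
tanh(-1.09) = -0.7969
tanh(-0.76) = -0.6411
tanh(-1.67) = -0.9316
tanh(-0.5) = -0.4621
result = [0.9776, -0.7969, -0.6411, -0.9316, -0.4621]

[0.9776, -0.7969, -0.6411, -0.9316, -0.4621]


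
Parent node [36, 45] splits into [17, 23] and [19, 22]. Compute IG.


Parent = [36, 45], H_parent = 0.9911
H_left = 0.9837 (n=40), H_right = 0.9961 (n=41)
H_children = (40/81)·0.9837 + (41/81)·0.9961 = 0.99
IG = 0.9911 - 0.99 = 0.0011

0.0011


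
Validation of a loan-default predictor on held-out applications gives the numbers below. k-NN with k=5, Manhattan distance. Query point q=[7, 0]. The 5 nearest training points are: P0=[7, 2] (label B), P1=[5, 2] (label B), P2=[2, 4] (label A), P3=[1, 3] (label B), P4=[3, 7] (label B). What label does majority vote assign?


d(q,P0) = 2  (label B)
d(q,P1) = 4  (label B)
d(q,P2) = 9  (label A)
d(q,P3) = 9  (label B)
d(q,P4) = 11  (label B)
Votes: A=1, B=4
Majority → B

B


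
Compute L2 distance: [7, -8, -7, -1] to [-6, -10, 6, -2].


d = √((7+ 6)² + (-8+ 10)² + (-7-6)² + (-1+ 2)²)
  = √(169 + 4 + 169 + 1)
  = √343 = 18.5203

18.5203


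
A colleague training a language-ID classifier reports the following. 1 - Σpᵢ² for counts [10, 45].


Probabilities: [10/55, 45/55] ≈ [0.1818, 0.8182]
Σpᵢ² = (100 + 2025)/55² = 2125/3025
Gini = 1 - Σpᵢ² = 1 - 2125/3025 = 0.2975

0.2975


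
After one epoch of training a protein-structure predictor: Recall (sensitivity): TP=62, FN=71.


Recall = TP/(TP+FN)
= 62/(62+71)
= 62/133 = 46.62%

46.62%


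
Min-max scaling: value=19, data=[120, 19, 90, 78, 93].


min=19, max=120
(19-19)/(120-19) = 0/101 = 0.0

0.0


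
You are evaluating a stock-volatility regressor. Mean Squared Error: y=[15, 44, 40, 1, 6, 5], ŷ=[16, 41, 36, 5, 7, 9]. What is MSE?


Squared errors: (15-16)²=1, (44-41)²=9, (40-36)²=16, (1-5)²=16, (6-7)²=1, (5-9)²=16
Sum = 59
MSE = 59/6 = 59/6

59/6


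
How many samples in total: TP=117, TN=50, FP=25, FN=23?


Total = TP + TN + FP + FN
= 117 + 50 + 25 + 23
= 215
(Predicted positive: 142, predicted negative: 73)

215


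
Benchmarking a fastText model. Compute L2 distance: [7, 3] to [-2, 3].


d = √((7+ 2)² + (3-3)²)
  = √(81 + 0)
  = √81 = 9.0

9.0


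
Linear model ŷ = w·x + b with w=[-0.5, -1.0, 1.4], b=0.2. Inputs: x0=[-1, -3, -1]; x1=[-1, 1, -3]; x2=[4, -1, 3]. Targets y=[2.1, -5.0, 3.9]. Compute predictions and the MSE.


ŷ0 = (-0.5)·(-1) + (-1.0)·(-3) + (1.4)·(-1) + 0.2 = 2.3
ŷ1 = (-0.5)·(-1) + (-1.0)·(1) + (1.4)·(-3) + 0.2 = -4.5
ŷ2 = (-0.5)·(4) + (-1.0)·(-1) + (1.4)·(3) + 0.2 = 3.4
errors² = [0.04, 0.25, 0.25]
MSE = 0.5400/3 = 0.18

0.18


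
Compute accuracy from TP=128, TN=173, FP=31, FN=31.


Accuracy = (TP+TN)/(TP+TN+FP+FN)
= (128+173)/(363)
= 301/363 = 82.92%

82.92%


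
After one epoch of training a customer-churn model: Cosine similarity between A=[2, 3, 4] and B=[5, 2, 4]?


A·B = 2·5 + 3·2 + 4·4 = 32
‖A‖ = √29 = 5.3852, ‖B‖ = √45 = 6.7082
cos = 32/(√29·√45) = 32/√1305 = 0.8858

0.8858


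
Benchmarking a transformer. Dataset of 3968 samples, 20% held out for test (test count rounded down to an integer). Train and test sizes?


Test = ⌊3968·20/100⌋ = 793
Train = 3968 - 793 = 3175

Train: 3175, Test: 793


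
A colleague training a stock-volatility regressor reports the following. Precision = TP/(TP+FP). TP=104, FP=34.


Precision = TP/(TP+FP)
= 104/(104+34)
= 104/138 = 75.36%

75.36%


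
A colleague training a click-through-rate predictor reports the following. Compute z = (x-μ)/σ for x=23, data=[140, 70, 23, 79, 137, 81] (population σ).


μ = 88.3333, σ = 40.3801
z = (23 - 88.3333)/40.3801 = -1.618

-1.618


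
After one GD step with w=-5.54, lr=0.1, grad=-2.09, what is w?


w_new = w - α·∇
= -5.54 - 0.1·-2.09
= -5.54 + 0.209
= -5.331

-5.331


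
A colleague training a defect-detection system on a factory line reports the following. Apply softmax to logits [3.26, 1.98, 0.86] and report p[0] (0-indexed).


Exponentials: e^3.26=26.0495, e^1.98=7.2427, e^0.86=2.3632
Sum = 35.6554
Softmax = [0.7306, 0.2031, 0.0663]
p[0] = 26.0495/35.6554 = 0.7306

0.7306


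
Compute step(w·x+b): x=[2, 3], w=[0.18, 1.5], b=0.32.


z = (2)·(0.18) + (3)·(1.5) + 0.32
  = 5.18
step(z) = 1 (z≥0)

1


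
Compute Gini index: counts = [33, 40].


Probabilities: [33/73, 40/73] ≈ [0.4521, 0.5479]
Σpᵢ² = (1089 + 1600)/73² = 2689/5329
Gini = 1 - Σpᵢ² = 1 - 2689/5329 = 0.4954

0.4954


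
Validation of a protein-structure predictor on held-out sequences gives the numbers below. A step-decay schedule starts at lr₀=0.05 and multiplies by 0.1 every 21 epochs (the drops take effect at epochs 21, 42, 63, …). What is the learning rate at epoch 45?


n_drops = ⌊45/21⌋ = 2
lr = 0.05·0.1^2 = 0.05·0.01 = 0.0005

0.0005


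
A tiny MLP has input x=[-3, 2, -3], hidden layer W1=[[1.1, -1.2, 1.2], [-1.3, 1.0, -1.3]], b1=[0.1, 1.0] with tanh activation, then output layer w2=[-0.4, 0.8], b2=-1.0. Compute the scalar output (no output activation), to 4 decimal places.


z1[0] = (1.1)·(-3) + (-1.2)·(2) + (1.2)·(-3) + 0.1 = -9.2
z1[1] = (-1.3)·(-3) + (1.0)·(2) + (-1.3)·(-3) + 1.0 = 10.8
h = tanh(z1) = [-1.0, 1.0]
output = (-0.4)·(-1.0) + (0.8)·(1.0) - 1.0 = 0.2

0.2


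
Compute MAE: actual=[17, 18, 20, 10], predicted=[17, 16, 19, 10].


Absolute errors: |17-17|=0, |18-16|=2, |20-19|=1, |10-10|=0
Sum = 3
MAE = 3/4 = 3/4

3/4


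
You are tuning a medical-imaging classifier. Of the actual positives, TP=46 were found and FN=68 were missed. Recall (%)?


Recall = TP/(TP+FN)
= 46/(46+68)
= 46/114 = 40.35%

40.35%


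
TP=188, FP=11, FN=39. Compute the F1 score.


Precision = 188/199 = 0.9447
Recall = 188/227 = 0.8282
F1 = 2·P·R/(P+R) = 2·TP/(2·TP+FP+FN) = 376/(376+11+39) = 376/426 = 0.8826

0.8826


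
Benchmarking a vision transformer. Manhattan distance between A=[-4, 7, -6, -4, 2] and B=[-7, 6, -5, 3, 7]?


d = |-4+ 7| + |7-6| + |-6+ 5| + |-4-3| + |2-7|
  = 3 + 1 + 1 + 7 + 5
  = 17

17


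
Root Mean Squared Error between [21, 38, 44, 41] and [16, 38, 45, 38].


MSE = 35/4 = 8.75
RMSE = √(35/4) = 2.958

2.958


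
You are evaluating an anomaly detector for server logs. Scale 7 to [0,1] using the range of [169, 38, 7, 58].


min=7, max=169
(7-7)/(169-7) = 0/162 = 0.0

0.0


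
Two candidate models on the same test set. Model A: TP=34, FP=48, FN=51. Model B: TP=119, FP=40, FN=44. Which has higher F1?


Model A: P=34/82=0.4146, R=34/85=0.4, F1=2PR/(P+R)=2TP/(2TP+FP+FN)=68/167=0.4072
Model B: P=119/159=0.7484, R=119/163=0.7301, F1=2PR/(P+R)=2TP/(2TP+FP+FN)=238/322=0.7391
0.4072 < 0.7391 → Model B

Model B


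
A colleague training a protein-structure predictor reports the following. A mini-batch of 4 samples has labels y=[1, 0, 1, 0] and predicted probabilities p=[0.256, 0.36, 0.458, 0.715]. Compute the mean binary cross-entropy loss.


L[0] = -ln(0.256) = 1.3626
L[1] = -ln(1-0.36) = -ln(0.64) = 0.4463
L[2] = -ln(0.458) = 0.7809
L[3] = -ln(1-0.715) = -ln(0.285) = 1.2553
mean = (1.3626 + 0.4463 + 0.7809 + 1.2553)/4 = 0.9613

0.9613


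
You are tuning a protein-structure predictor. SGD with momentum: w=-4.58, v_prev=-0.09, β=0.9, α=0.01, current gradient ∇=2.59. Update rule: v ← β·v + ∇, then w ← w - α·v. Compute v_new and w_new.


v_new = 0.9·-0.09 + 2.59 = -0.081 + 2.59 = 2.509
w_new = -4.58 - 0.01·2.509 = -4.58 - 0.02509 = -4.60509

v_new=2.509, w_new=-4.60509


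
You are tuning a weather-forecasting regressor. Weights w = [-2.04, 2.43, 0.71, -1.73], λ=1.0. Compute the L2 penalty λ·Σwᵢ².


‖w‖₂² = (-2.04)² + (2.43)² + (0.71)² + (-1.73)²
     = 4.1616 + 5.9049 + 0.5041 + 2.9929
     = 13.5635
λ·‖w‖₂² = 1.0·13.5635 = 13.5635

13.5635


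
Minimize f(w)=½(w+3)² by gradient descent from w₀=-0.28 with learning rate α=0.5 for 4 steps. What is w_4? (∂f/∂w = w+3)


step 1: grad = -0.28+3 = 2.72; w = -0.28 - 0.5·(2.72) = -1.64
step 2: grad = -1.64+3 = 1.36; w = -1.64 - 0.5·(1.36) = -2.32
step 3: grad = -2.32+3 = 0.68; w = -2.32 - 0.5·(0.68) = -2.66
step 4: grad = -2.66+3 = 0.34; w = -2.66 - 0.5·(0.34) = -2.83

-2.83


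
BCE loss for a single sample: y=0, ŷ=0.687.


BCE = -[y·ln(p) + (1-y)·ln(1-p)]
= -0 - 1·ln(1-0.687)
= -ln(0.313) = 1.1616

1.1616


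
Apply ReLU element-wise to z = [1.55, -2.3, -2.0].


ReLU(1.55) = max(0, 1.55) = 1.55
ReLU(-2.3) = max(0, -2.3) = 0.0
ReLU(-2.0) = max(0, -2.0) = 0.0
result = [1.55, 0.0, 0.0]

[1.55, 0.0, 0.0]


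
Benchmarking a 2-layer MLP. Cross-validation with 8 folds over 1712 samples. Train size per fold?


Fold size = 1712/8 = 214
Training per fold = 1712 - 214 = 1498

1498


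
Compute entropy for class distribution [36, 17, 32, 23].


Probabilities: [36/108, 17/108, 32/108, 23/108] ≈ [0.3333, 0.1574, 0.2963, 0.213]
H = -((36/108)·log₂(36/108) + (17/108)·log₂(17/108) + (32/108)·log₂(32/108) + (23/108)·log₂(23/108))
  = 1.9433 bits

1.9433 bits


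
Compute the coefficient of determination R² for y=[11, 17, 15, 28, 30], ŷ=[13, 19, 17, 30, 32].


ȳ = 20.2
SS_res = Σ(y-ŷ)² = 20
SS_tot = Σ(y-ȳ)² = 278.8
R² = 1 - SS_res/SS_tot = 1 - 0.0717 = 0.9283

0.9283


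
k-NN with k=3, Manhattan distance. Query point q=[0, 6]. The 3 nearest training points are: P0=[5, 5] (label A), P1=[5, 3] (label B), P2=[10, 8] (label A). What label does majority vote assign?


d(q,P0) = 6  (label A)
d(q,P1) = 8  (label B)
d(q,P2) = 12  (label A)
Votes: A=2, B=1
Majority → A

A


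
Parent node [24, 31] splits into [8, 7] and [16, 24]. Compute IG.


Parent = [24, 31], H_parent = 0.9883
H_left = 0.9968 (n=15), H_right = 0.971 (n=40)
H_children = (15/55)·0.9968 + (40/55)·0.971 = 0.978
IG = 0.9883 - 0.978 = 0.0103

0.0103


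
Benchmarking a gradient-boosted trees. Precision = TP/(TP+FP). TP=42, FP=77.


Precision = TP/(TP+FP)
= 42/(42+77)
= 42/119 = 35.29%

35.29%


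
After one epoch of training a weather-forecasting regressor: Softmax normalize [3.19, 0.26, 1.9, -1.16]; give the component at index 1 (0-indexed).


Exponentials: e^3.19=24.2884, e^0.26=1.2969, e^1.9=6.6859, e^-1.16=0.3135
Sum = 32.5847
Softmax = [0.7454, 0.0398, 0.2052, 0.0096]
p[1] = 1.2969/32.5847 = 0.0398

0.0398


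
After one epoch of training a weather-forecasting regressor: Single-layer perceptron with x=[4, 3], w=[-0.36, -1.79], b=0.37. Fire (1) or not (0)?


z = (4)·(-0.36) + (3)·(-1.79) + 0.37
  = -6.44
step(z) = 0 (z<0)

0


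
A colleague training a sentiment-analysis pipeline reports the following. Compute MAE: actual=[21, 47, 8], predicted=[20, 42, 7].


Absolute errors: |21-20|=1, |47-42|=5, |8-7|=1
Sum = 7
MAE = 7/3 = 7/3

7/3


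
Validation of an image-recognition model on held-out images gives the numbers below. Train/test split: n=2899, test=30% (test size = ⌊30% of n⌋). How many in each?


Test = ⌊2899·30/100⌋ = 869
Train = 2899 - 869 = 2030

Train: 2030, Test: 869


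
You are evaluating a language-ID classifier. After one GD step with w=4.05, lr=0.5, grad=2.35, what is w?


w_new = w - α·∇
= 4.05 - 0.5·2.35
= 4.05 - 1.175
= 2.875

2.875


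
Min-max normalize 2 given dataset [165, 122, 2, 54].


min=2, max=165
(2-2)/(165-2) = 0/163 = 0.0

0.0


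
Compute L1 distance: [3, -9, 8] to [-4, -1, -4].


d = |3+ 4| + |-9+ 1| + |8+ 4|
  = 7 + 8 + 12
  = 27

27


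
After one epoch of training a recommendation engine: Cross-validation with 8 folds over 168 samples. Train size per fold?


Fold size = 168/8 = 21
Training per fold = 168 - 21 = 147

147


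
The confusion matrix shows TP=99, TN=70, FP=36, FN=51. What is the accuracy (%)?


Accuracy = (TP+TN)/(TP+TN+FP+FN)
= (99+70)/(256)
= 169/256 = 66.02%

66.02%


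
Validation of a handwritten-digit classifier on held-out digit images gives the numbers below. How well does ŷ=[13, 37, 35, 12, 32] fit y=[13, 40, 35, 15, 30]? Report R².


ȳ = 26.6
SS_res = Σ(y-ŷ)² = 22
SS_tot = Σ(y-ȳ)² = 581.2
R² = 1 - SS_res/SS_tot = 1 - 0.0379 = 0.9621

0.9621


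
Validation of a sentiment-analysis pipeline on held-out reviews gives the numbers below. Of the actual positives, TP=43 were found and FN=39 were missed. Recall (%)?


Recall = TP/(TP+FN)
= 43/(43+39)
= 43/82 = 52.44%

52.44%


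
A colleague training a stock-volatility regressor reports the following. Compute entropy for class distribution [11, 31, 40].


Probabilities: [11/82, 31/82, 40/82] ≈ [0.1341, 0.378, 0.4878]
H = -((11/82)·log₂(11/82) + (31/82)·log₂(31/82) + (40/82)·log₂(40/82))
  = 1.4245 bits

1.4245 bits


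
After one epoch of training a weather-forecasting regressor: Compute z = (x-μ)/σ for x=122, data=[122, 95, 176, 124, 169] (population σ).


μ = 137.2, σ = 30.6686
z = (122 - 137.2)/30.6686 = -0.4956

-0.4956


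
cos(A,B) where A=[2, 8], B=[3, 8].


A·B = 2·3 + 8·8 = 70
‖A‖ = √68 = 8.2462, ‖B‖ = √73 = 8.544
cos = 70/(√68·√73) = 70/√4964 = 0.9935

0.9935


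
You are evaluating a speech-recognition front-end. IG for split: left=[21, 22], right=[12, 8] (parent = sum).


Parent = [33, 30], H_parent = 0.9984
H_left = 0.9996 (n=43), H_right = 0.971 (n=20)
H_children = (43/63)·0.9996 + (20/63)·0.971 = 0.9905
IG = 0.9984 - 0.9905 = 0.0079

0.0079


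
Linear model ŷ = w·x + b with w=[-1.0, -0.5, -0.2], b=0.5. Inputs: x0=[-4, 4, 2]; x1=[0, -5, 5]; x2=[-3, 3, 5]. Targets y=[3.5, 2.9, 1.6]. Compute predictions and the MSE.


ŷ0 = (-1.0)·(-4) + (-0.5)·(4) + (-0.2)·(2) + 0.5 = 2.1
ŷ1 = (-1.0)·(0) + (-0.5)·(-5) + (-0.2)·(5) + 0.5 = 2.0
ŷ2 = (-1.0)·(-3) + (-0.5)·(3) + (-0.2)·(5) + 0.5 = 1.0
errors² = [1.96, 0.81, 0.36]
MSE = 3.1300/3 = 1.0433

1.0433


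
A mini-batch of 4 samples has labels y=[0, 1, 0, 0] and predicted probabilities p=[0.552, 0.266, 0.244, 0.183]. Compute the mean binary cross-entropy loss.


L[0] = -ln(1-0.552) = -ln(0.448) = 0.803
L[1] = -ln(0.266) = 1.3243
L[2] = -ln(1-0.244) = -ln(0.756) = 0.2797
L[3] = -ln(1-0.183) = -ln(0.817) = 0.2021
mean = (0.803 + 1.3243 + 0.2797 + 0.2021)/4 = 0.6523

0.6523


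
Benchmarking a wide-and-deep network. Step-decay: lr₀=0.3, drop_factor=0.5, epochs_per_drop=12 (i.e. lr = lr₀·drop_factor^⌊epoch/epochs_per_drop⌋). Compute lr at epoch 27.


n_drops = ⌊27/12⌋ = 2
lr = 0.3·0.5^2 = 0.3·0.25 = 0.075

0.075


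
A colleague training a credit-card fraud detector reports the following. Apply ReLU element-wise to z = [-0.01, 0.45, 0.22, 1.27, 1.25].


ReLU(-0.01) = max(0, -0.01) = 0.0
ReLU(0.45) = max(0, 0.45) = 0.45
ReLU(0.22) = max(0, 0.22) = 0.22
ReLU(1.27) = max(0, 1.27) = 1.27
ReLU(1.25) = max(0, 1.25) = 1.25
result = [0.0, 0.45, 0.22, 1.27, 1.25]

[0.0, 0.45, 0.22, 1.27, 1.25]


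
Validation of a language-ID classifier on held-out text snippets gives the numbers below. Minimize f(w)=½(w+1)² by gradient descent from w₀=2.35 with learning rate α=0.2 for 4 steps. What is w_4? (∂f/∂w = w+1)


step 1: grad = 2.35+1 = 3.35; w = 2.35 - 0.2·(3.35) = 1.68
step 2: grad = 1.68+1 = 2.68; w = 1.68 - 0.2·(2.68) = 1.144
step 3: grad = 1.144+1 = 2.144; w = 1.144 - 0.2·(2.144) = 0.7152
step 4: grad = 0.7152+1 = 1.7152; w = 0.7152 - 0.2·(1.7152) = 0.37216

0.37216


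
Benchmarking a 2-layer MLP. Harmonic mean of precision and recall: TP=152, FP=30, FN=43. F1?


Precision = 152/182 = 0.8352
Recall = 152/195 = 0.7795
F1 = 2·P·R/(P+R) = 2·TP/(2·TP+FP+FN) = 304/(304+30+43) = 304/377 = 0.8064

0.8064


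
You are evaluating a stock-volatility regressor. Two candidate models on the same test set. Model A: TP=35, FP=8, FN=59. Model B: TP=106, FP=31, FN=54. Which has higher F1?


Model A: P=35/43=0.814, R=35/94=0.3723, F1=2PR/(P+R)=2TP/(2TP+FP+FN)=70/137=0.5109
Model B: P=106/137=0.7737, R=106/160=0.6625, F1=2PR/(P+R)=2TP/(2TP+FP+FN)=212/297=0.7138
0.5109 < 0.7138 → Model B

Model B


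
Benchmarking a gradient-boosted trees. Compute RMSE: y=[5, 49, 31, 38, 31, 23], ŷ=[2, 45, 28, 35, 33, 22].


MSE = 48/6 = 8
RMSE = √(48/6) = 2.8284

2.8284


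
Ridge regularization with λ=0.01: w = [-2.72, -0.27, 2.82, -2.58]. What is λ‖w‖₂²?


‖w‖₂² = (-2.72)² + (-0.27)² + (2.82)² + (-2.58)²
     = 7.3984 + 0.0729 + 7.9524 + 6.6564
     = 22.0801
λ·‖w‖₂² = 0.01·22.0801 = 0.220801

0.220801


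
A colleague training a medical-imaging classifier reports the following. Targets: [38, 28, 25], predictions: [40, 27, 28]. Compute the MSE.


Squared errors: (38-40)²=4, (28-27)²=1, (25-28)²=9
Sum = 14
MSE = 14/3 = 14/3

14/3


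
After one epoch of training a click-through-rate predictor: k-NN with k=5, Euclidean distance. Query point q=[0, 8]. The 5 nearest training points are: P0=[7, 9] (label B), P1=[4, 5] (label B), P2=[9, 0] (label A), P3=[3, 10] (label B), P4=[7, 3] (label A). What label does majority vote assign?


d(q,P0) = 7.0711  (label B)
d(q,P1) = 5.0  (label B)
d(q,P2) = 12.0416  (label A)
d(q,P3) = 3.6056  (label B)
d(q,P4) = 8.6023  (label A)
Votes: A=2, B=3
Majority → B

B


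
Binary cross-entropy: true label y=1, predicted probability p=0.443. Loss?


BCE = -[y·ln(p) + (1-y)·ln(1-p)]
= -1·ln(0.443) - 0
= -ln(0.443) = 0.8142

0.8142


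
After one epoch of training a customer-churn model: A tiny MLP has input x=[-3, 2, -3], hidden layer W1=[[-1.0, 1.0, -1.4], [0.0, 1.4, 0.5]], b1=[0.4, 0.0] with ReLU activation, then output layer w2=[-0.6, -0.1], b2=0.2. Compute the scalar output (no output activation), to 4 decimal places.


z1[0] = (-1.0)·(-3) + (1.0)·(2) + (-1.4)·(-3) + 0.4 = 9.6
z1[1] = (0.0)·(-3) + (1.4)·(2) + (0.5)·(-3) + 0.0 = 1.3
h = ReLU(z1) = [9.6, 1.3]
output = (-0.6)·(9.6) + (-0.1)·(1.3) + 0.2 = -5.69

-5.69


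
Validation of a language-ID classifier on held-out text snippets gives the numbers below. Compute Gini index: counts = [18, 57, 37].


Probabilities: [18/112, 57/112, 37/112] ≈ [0.1607, 0.5089, 0.3304]
Σpᵢ² = (324 + 3249 + 1369)/112² = 4942/12544
Gini = 1 - Σpᵢ² = 1 - 4942/12544 = 0.606

0.606


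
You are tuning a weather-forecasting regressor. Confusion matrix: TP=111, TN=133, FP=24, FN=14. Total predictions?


Total = TP + TN + FP + FN
= 111 + 133 + 24 + 14
= 282
(Predicted positive: 135, predicted negative: 147)

282


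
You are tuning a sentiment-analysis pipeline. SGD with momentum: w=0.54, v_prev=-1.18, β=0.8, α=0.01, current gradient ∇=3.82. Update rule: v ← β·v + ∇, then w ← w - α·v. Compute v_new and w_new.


v_new = 0.8·-1.18 + 3.82 = -0.944 + 3.82 = 2.876
w_new = 0.54 - 0.01·2.876 = 0.54 - 0.02876 = 0.51124

v_new=2.876, w_new=0.51124


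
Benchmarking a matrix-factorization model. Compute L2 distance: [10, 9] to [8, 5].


d = √((10-8)² + (9-5)²)
  = √(4 + 16)
  = √20 = 4.4721

4.4721


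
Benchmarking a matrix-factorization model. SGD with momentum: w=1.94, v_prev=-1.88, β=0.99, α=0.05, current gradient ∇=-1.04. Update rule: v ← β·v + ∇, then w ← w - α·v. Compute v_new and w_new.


v_new = 0.99·-1.88 - 1.04 = -1.8612 - 1.04 = -2.9012
w_new = 1.94 - 0.05·-2.9012 = 1.94 + 0.14506 = 2.08506

v_new=-2.9012, w_new=2.08506


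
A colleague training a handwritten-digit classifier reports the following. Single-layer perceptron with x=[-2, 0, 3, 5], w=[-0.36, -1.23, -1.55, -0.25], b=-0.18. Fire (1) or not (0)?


z = (-2)·(-0.36) + (0)·(-1.23) + (3)·(-1.55) + (5)·(-0.25) - 0.18
  = -5.36
step(z) = 0 (z<0)

0


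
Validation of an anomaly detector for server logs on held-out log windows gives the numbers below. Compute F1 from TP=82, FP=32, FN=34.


Precision = 82/114 = 0.7193
Recall = 82/116 = 0.7069
F1 = 2·P·R/(P+R) = 2·TP/(2·TP+FP+FN) = 164/(164+32+34) = 164/230 = 0.713

0.713
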